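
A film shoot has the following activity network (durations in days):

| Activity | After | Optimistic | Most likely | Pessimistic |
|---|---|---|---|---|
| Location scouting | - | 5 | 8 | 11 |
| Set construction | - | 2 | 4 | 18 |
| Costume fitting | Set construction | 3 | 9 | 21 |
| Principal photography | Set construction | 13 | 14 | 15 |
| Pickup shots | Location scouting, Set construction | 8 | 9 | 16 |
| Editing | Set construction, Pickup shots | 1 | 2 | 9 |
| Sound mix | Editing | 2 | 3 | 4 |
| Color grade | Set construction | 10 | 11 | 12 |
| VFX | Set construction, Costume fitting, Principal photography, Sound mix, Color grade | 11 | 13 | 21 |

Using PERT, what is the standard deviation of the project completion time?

te_Location scouting = (5 + 4·8 + 11)/6 = 48/6 = 8; σ²_Location scouting = ((11−5)/6)² = 1.000
te_Set construction = (2 + 4·4 + 18)/6 = 36/6 = 6; σ²_Set construction = ((18−2)/6)² = 7.111
te_Costume fitting = (3 + 4·9 + 21)/6 = 60/6 = 10; σ²_Costume fitting = ((21−3)/6)² = 9.000
te_Principal photography = (13 + 4·14 + 15)/6 = 84/6 = 14; σ²_Principal photography = ((15−13)/6)² = 0.111
te_Pickup shots = (8 + 4·9 + 16)/6 = 60/6 = 10; σ²_Pickup shots = ((16−8)/6)² = 1.778
te_Editing = (1 + 4·2 + 9)/6 = 18/6 = 3; σ²_Editing = ((9−1)/6)² = 1.778
te_Sound mix = (2 + 4·3 + 4)/6 = 18/6 = 3; σ²_Sound mix = ((4−2)/6)² = 0.111
te_Color grade = (10 + 4·11 + 12)/6 = 66/6 = 11; σ²_Color grade = ((12−10)/6)² = 0.111
te_VFX = (11 + 4·13 + 21)/6 = 84/6 = 14; σ²_VFX = ((21−11)/6)² = 2.778

Forward pass:
ES_Location scouting = 0; EF_Location scouting = 8
ES_Set construction = 0; EF_Set construction = 6
ES_Costume fitting = 6; EF_Costume fitting = 6+10 = 16
ES_Principal photography = 6; EF_Principal photography = 6+14 = 20
ES_Pickup shots = max(EF_Location scouting=8, EF_Set construction=6) = 8; EF_Pickup shots = 8+10 = 18
ES_Editing = max(EF_Set construction=6, EF_Pickup shots=18) = 18; EF_Editing = 18+3 = 21
ES_Sound mix = 21; EF_Sound mix = 21+3 = 24
ES_Color grade = 6; EF_Color grade = 6+11 = 17
ES_VFX = max(EF_Set construction=6, EF_Costume fitting=16, EF_Principal photography=20, EF_Sound mix=24, EF_Color grade=17) = 24; EF_VFX = 24+14 = 38
Expected project duration μ = 38 days. Critical path: Location scouting → Pickup shots → Editing → Sound mix → VFX.

Variance along critical path = 1.000 + 1.778 + 1.778 + 0.111 + 2.778 = 7.444
σ = √7.444 = 2.728 days

2.73 days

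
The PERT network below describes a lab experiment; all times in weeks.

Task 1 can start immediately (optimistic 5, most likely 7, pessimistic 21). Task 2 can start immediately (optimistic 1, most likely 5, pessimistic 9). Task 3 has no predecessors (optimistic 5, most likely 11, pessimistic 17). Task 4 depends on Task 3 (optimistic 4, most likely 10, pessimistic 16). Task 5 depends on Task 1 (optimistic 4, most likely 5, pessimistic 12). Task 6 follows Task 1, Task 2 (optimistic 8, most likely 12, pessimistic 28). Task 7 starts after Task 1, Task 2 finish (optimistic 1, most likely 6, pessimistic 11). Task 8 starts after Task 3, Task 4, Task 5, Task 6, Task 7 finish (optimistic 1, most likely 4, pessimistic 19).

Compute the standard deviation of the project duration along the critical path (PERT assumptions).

te_Task 1 = (5 + 4·7 + 21)/6 = 54/6 = 9; σ²_Task 1 = ((21−5)/6)² = 7.111
te_Task 2 = (1 + 4·5 + 9)/6 = 30/6 = 5; σ²_Task 2 = ((9−1)/6)² = 1.778
te_Task 3 = (5 + 4·11 + 17)/6 = 66/6 = 11; σ²_Task 3 = ((17−5)/6)² = 4.000
te_Task 4 = (4 + 4·10 + 16)/6 = 60/6 = 10; σ²_Task 4 = ((16−4)/6)² = 4.000
te_Task 5 = (4 + 4·5 + 12)/6 = 36/6 = 6; σ²_Task 5 = ((12−4)/6)² = 1.778
te_Task 6 = (8 + 4·12 + 28)/6 = 84/6 = 14; σ²_Task 6 = ((28−8)/6)² = 11.111
te_Task 7 = (1 + 4·6 + 11)/6 = 36/6 = 6; σ²_Task 7 = ((11−1)/6)² = 2.778
te_Task 8 = (1 + 4·4 + 19)/6 = 36/6 = 6; σ²_Task 8 = ((19−1)/6)² = 9.000

Forward pass:
ES_Task 1 = 0; EF_Task 1 = 9
ES_Task 2 = 0; EF_Task 2 = 5
ES_Task 3 = 0; EF_Task 3 = 11
ES_Task 4 = 11; EF_Task 4 = 11+10 = 21
ES_Task 5 = 9; EF_Task 5 = 9+6 = 15
ES_Task 6 = max(EF_Task 1=9, EF_Task 2=5) = 9; EF_Task 6 = 9+14 = 23
ES_Task 7 = max(EF_Task 1=9, EF_Task 2=5) = 9; EF_Task 7 = 9+6 = 15
ES_Task 8 = max(EF_Task 3=11, EF_Task 4=21, EF_Task 5=15, EF_Task 6=23, EF_Task 7=15) = 23; EF_Task 8 = 23+6 = 29
Expected project duration μ = 29 weeks. Critical path: Task 1 → Task 6 → Task 8.

Variance along critical path = 7.111 + 11.111 + 9.000 = 27.222
σ = √27.222 = 5.217 weeks

5.22 weeks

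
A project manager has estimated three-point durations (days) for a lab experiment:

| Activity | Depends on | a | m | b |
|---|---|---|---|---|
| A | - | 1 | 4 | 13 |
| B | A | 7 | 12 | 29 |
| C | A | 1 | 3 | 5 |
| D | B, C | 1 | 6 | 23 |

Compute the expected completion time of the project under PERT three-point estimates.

27 days

te_A = (1 + 4·4 + 13)/6 = 30/6 = 5
te_B = (7 + 4·12 + 29)/6 = 84/6 = 14
te_C = (1 + 4·3 + 5)/6 = 18/6 = 3
te_D = (1 + 4·6 + 23)/6 = 48/6 = 8

Forward pass:
ES_A = 0; EF_A = 5
ES_B = 5; EF_B = 5+14 = 19
ES_C = 5; EF_C = 5+3 = 8
ES_D = max(EF_B=19, EF_C=8) = 19; EF_D = 19+8 = 27
Expected project duration μ = 27 days. Critical path: A → B → D.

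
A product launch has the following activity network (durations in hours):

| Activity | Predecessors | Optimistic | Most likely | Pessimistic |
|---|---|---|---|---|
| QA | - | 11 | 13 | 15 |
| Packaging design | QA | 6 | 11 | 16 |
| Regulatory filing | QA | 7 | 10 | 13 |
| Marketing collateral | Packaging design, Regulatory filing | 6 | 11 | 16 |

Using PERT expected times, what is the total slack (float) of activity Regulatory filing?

te_QA = (11 + 4·13 + 15)/6 = 78/6 = 13
te_Packaging design = (6 + 4·11 + 16)/6 = 66/6 = 11
te_Regulatory filing = (7 + 4·10 + 13)/6 = 60/6 = 10
te_Marketing collateral = (6 + 4·11 + 16)/6 = 66/6 = 11

Forward pass:
ES_QA = 0; EF_QA = 13
ES_Packaging design = 13; EF_Packaging design = 13+11 = 24
ES_Regulatory filing = 13; EF_Regulatory filing = 13+10 = 23
ES_Marketing collateral = max(EF_Packaging design=24, EF_Regulatory filing=23) = 24; EF_Marketing collateral = 24+11 = 35
Expected project duration μ = 35 hours. Critical path: QA → Packaging design → Marketing collateral.

Backward pass:
LF_Marketing collateral = 35; LS_Marketing collateral = 35−11 = 24
LF_Regulatory filing = LS_Marketing collateral = 24; LS_Regulatory filing = 24−10 = 14
LF_Packaging design = LS_Marketing collateral = 24; LS_Packaging design = 24−11 = 13
LF_QA = min(LS_Packaging design=13, LS_Regulatory filing=14) = 13; LS_QA = 13−13 = 0
Slack_Regulatory filing = LS_Regulatory filing − ES_Regulatory filing = 14 − 13 = 1

1 hours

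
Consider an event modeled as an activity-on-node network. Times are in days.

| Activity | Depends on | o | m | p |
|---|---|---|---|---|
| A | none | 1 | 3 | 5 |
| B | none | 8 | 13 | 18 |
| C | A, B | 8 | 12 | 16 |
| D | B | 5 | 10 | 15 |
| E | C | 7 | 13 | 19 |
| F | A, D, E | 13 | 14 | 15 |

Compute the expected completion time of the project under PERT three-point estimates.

te_A = (1 + 4·3 + 5)/6 = 18/6 = 3
te_B = (8 + 4·13 + 18)/6 = 78/6 = 13
te_C = (8 + 4·12 + 16)/6 = 72/6 = 12
te_D = (5 + 4·10 + 15)/6 = 60/6 = 10
te_E = (7 + 4·13 + 19)/6 = 78/6 = 13
te_F = (13 + 4·14 + 15)/6 = 84/6 = 14

Forward pass:
ES_A = 0; EF_A = 3
ES_B = 0; EF_B = 13
ES_C = max(EF_A=3, EF_B=13) = 13; EF_C = 13+12 = 25
ES_D = 13; EF_D = 13+10 = 23
ES_E = 25; EF_E = 25+13 = 38
ES_F = max(EF_A=3, EF_D=23, EF_E=38) = 38; EF_F = 38+14 = 52
Expected project duration μ = 52 days. Critical path: B → C → E → F.

52 days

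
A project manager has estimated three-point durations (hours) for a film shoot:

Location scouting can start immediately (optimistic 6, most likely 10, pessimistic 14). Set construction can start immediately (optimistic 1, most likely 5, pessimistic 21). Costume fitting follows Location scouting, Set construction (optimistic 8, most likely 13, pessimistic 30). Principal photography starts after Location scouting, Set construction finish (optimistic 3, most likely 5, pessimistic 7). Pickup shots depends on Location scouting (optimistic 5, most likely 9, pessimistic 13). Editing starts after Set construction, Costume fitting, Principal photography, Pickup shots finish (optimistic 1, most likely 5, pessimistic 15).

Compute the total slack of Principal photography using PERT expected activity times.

10 hours

te_Location scouting = (6 + 4·10 + 14)/6 = 60/6 = 10
te_Set construction = (1 + 4·5 + 21)/6 = 42/6 = 7
te_Costume fitting = (8 + 4·13 + 30)/6 = 90/6 = 15
te_Principal photography = (3 + 4·5 + 7)/6 = 30/6 = 5
te_Pickup shots = (5 + 4·9 + 13)/6 = 54/6 = 9
te_Editing = (1 + 4·5 + 15)/6 = 36/6 = 6

Forward pass:
ES_Location scouting = 0; EF_Location scouting = 10
ES_Set construction = 0; EF_Set construction = 7
ES_Costume fitting = max(EF_Location scouting=10, EF_Set construction=7) = 10; EF_Costume fitting = 10+15 = 25
ES_Principal photography = max(EF_Location scouting=10, EF_Set construction=7) = 10; EF_Principal photography = 10+5 = 15
ES_Pickup shots = 10; EF_Pickup shots = 10+9 = 19
ES_Editing = max(EF_Set construction=7, EF_Costume fitting=25, EF_Principal photography=15, EF_Pickup shots=19) = 25; EF_Editing = 25+6 = 31
Expected project duration μ = 31 hours. Critical path: Location scouting → Costume fitting → Editing.

Backward pass:
LF_Editing = 31; LS_Editing = 31−6 = 25
LF_Pickup shots = LS_Editing = 25; LS_Pickup shots = 25−9 = 16
LF_Principal photography = LS_Editing = 25; LS_Principal photography = 25−5 = 20
LF_Costume fitting = LS_Editing = 25; LS_Costume fitting = 25−15 = 10
LF_Set construction = min(LS_Costume fitting=10, LS_Principal photography=20, LS_Editing=25) = 10; LS_Set construction = 10−7 = 3
LF_Location scouting = min(LS_Costume fitting=10, LS_Principal photography=20, LS_Pickup shots=16) = 10; LS_Location scouting = 10−10 = 0
Slack_Principal photography = LS_Principal photography − ES_Principal photography = 20 − 10 = 10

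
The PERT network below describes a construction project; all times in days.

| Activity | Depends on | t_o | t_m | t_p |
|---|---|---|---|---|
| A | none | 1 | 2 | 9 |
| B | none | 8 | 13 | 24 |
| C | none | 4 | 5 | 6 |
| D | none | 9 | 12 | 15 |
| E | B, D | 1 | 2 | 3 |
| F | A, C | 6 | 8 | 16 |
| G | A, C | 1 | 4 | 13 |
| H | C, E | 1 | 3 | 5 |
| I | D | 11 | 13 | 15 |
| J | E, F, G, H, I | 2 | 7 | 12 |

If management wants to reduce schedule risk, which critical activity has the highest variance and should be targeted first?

te_A = (1 + 4·2 + 9)/6 = 18/6 = 3; σ²_A = ((9−1)/6)² = 1.778
te_B = (8 + 4·13 + 24)/6 = 84/6 = 14; σ²_B = ((24−8)/6)² = 7.111
te_C = (4 + 4·5 + 6)/6 = 30/6 = 5; σ²_C = ((6−4)/6)² = 0.111
te_D = (9 + 4·12 + 15)/6 = 72/6 = 12; σ²_D = ((15−9)/6)² = 1.000
te_E = (1 + 4·2 + 3)/6 = 12/6 = 2; σ²_E = ((3−1)/6)² = 0.111
te_F = (6 + 4·8 + 16)/6 = 54/6 = 9; σ²_F = ((16−6)/6)² = 2.778
te_G = (1 + 4·4 + 13)/6 = 30/6 = 5; σ²_G = ((13−1)/6)² = 4.000
te_H = (1 + 4·3 + 5)/6 = 18/6 = 3; σ²_H = ((5−1)/6)² = 0.444
te_I = (11 + 4·13 + 15)/6 = 78/6 = 13; σ²_I = ((15−11)/6)² = 0.444
te_J = (2 + 4·7 + 12)/6 = 42/6 = 7; σ²_J = ((12−2)/6)² = 2.778

Forward pass:
ES_A = 0; EF_A = 3
ES_B = 0; EF_B = 14
ES_C = 0; EF_C = 5
ES_D = 0; EF_D = 12
ES_E = max(EF_B=14, EF_D=12) = 14; EF_E = 14+2 = 16
ES_F = max(EF_A=3, EF_C=5) = 5; EF_F = 5+9 = 14
ES_G = max(EF_A=3, EF_C=5) = 5; EF_G = 5+5 = 10
ES_H = max(EF_C=5, EF_E=16) = 16; EF_H = 16+3 = 19
ES_I = 12; EF_I = 12+13 = 25
ES_J = max(EF_E=16, EF_F=14, EF_G=10, EF_H=19, EF_I=25) = 25; EF_J = 25+7 = 32
Expected project duration μ = 32 days. Critical path: D → I → J.

Variances on critical path: σ²_D=1.000, σ²_I=0.444, σ²_J=2.778.
Largest is σ²_J = 2.778.

J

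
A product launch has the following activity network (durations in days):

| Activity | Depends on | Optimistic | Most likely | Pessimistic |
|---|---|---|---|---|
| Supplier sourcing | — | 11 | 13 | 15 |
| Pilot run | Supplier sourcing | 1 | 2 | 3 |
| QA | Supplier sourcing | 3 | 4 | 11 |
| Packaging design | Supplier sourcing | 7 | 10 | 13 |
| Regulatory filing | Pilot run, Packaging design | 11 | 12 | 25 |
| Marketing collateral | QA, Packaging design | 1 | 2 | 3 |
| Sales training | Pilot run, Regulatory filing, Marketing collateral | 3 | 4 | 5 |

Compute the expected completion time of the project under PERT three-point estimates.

41 days

te_Supplier sourcing = (11 + 4·13 + 15)/6 = 78/6 = 13
te_Pilot run = (1 + 4·2 + 3)/6 = 12/6 = 2
te_QA = (3 + 4·4 + 11)/6 = 30/6 = 5
te_Packaging design = (7 + 4·10 + 13)/6 = 60/6 = 10
te_Regulatory filing = (11 + 4·12 + 25)/6 = 84/6 = 14
te_Marketing collateral = (1 + 4·2 + 3)/6 = 12/6 = 2
te_Sales training = (3 + 4·4 + 5)/6 = 24/6 = 4

Forward pass:
ES_Supplier sourcing = 0; EF_Supplier sourcing = 13
ES_Pilot run = 13; EF_Pilot run = 13+2 = 15
ES_QA = 13; EF_QA = 13+5 = 18
ES_Packaging design = 13; EF_Packaging design = 13+10 = 23
ES_Regulatory filing = max(EF_Pilot run=15, EF_Packaging design=23) = 23; EF_Regulatory filing = 23+14 = 37
ES_Marketing collateral = max(EF_QA=18, EF_Packaging design=23) = 23; EF_Marketing collateral = 23+2 = 25
ES_Sales training = max(EF_Pilot run=15, EF_Regulatory filing=37, EF_Marketing collateral=25) = 37; EF_Sales training = 37+4 = 41
Expected project duration μ = 41 days. Critical path: Supplier sourcing → Packaging design → Regulatory filing → Sales training.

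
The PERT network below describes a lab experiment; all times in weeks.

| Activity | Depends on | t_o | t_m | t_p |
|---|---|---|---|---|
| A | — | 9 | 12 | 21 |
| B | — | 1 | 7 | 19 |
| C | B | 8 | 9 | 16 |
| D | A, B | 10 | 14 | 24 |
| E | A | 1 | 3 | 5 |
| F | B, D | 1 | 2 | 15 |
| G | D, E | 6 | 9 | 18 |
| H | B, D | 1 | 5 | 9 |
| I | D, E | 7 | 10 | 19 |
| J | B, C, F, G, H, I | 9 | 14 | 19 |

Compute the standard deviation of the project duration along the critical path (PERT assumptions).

4.03 weeks

te_A = (9 + 4·12 + 21)/6 = 78/6 = 13; σ²_A = ((21−9)/6)² = 4.000
te_B = (1 + 4·7 + 19)/6 = 48/6 = 8; σ²_B = ((19−1)/6)² = 9.000
te_C = (8 + 4·9 + 16)/6 = 60/6 = 10; σ²_C = ((16−8)/6)² = 1.778
te_D = (10 + 4·14 + 24)/6 = 90/6 = 15; σ²_D = ((24−10)/6)² = 5.444
te_E = (1 + 4·3 + 5)/6 = 18/6 = 3; σ²_E = ((5−1)/6)² = 0.444
te_F = (1 + 4·2 + 15)/6 = 24/6 = 4; σ²_F = ((15−1)/6)² = 5.444
te_G = (6 + 4·9 + 18)/6 = 60/6 = 10; σ²_G = ((18−6)/6)² = 4.000
te_H = (1 + 4·5 + 9)/6 = 30/6 = 5; σ²_H = ((9−1)/6)² = 1.778
te_I = (7 + 4·10 + 19)/6 = 66/6 = 11; σ²_I = ((19−7)/6)² = 4.000
te_J = (9 + 4·14 + 19)/6 = 84/6 = 14; σ²_J = ((19−9)/6)² = 2.778

Forward pass:
ES_A = 0; EF_A = 13
ES_B = 0; EF_B = 8
ES_C = 8; EF_C = 8+10 = 18
ES_D = max(EF_A=13, EF_B=8) = 13; EF_D = 13+15 = 28
ES_E = 13; EF_E = 13+3 = 16
ES_F = max(EF_B=8, EF_D=28) = 28; EF_F = 28+4 = 32
ES_G = max(EF_D=28, EF_E=16) = 28; EF_G = 28+10 = 38
ES_H = max(EF_B=8, EF_D=28) = 28; EF_H = 28+5 = 33
ES_I = max(EF_D=28, EF_E=16) = 28; EF_I = 28+11 = 39
ES_J = max(EF_B=8, EF_C=18, EF_F=32, EF_G=38, EF_H=33, EF_I=39) = 39; EF_J = 39+14 = 53
Expected project duration μ = 53 weeks. Critical path: A → D → I → J.

Variance along critical path = 4.000 + 5.444 + 4.000 + 2.778 = 16.222
σ = √16.222 = 4.028 weeks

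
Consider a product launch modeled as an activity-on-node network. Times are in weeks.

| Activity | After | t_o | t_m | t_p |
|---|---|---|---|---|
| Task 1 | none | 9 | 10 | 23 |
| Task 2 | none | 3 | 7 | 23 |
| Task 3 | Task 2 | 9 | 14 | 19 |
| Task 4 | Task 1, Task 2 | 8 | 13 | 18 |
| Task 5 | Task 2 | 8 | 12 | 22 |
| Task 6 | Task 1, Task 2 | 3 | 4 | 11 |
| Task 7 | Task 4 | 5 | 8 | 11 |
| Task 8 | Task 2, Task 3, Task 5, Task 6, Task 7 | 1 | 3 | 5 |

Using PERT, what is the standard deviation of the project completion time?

3.11 weeks

te_Task 1 = (9 + 4·10 + 23)/6 = 72/6 = 12; σ²_Task 1 = ((23−9)/6)² = 5.444
te_Task 2 = (3 + 4·7 + 23)/6 = 54/6 = 9; σ²_Task 2 = ((23−3)/6)² = 11.111
te_Task 3 = (9 + 4·14 + 19)/6 = 84/6 = 14; σ²_Task 3 = ((19−9)/6)² = 2.778
te_Task 4 = (8 + 4·13 + 18)/6 = 78/6 = 13; σ²_Task 4 = ((18−8)/6)² = 2.778
te_Task 5 = (8 + 4·12 + 22)/6 = 78/6 = 13; σ²_Task 5 = ((22−8)/6)² = 5.444
te_Task 6 = (3 + 4·4 + 11)/6 = 30/6 = 5; σ²_Task 6 = ((11−3)/6)² = 1.778
te_Task 7 = (5 + 4·8 + 11)/6 = 48/6 = 8; σ²_Task 7 = ((11−5)/6)² = 1.000
te_Task 8 = (1 + 4·3 + 5)/6 = 18/6 = 3; σ²_Task 8 = ((5−1)/6)² = 0.444

Forward pass:
ES_Task 1 = 0; EF_Task 1 = 12
ES_Task 2 = 0; EF_Task 2 = 9
ES_Task 3 = 9; EF_Task 3 = 9+14 = 23
ES_Task 4 = max(EF_Task 1=12, EF_Task 2=9) = 12; EF_Task 4 = 12+13 = 25
ES_Task 5 = 9; EF_Task 5 = 9+13 = 22
ES_Task 6 = max(EF_Task 1=12, EF_Task 2=9) = 12; EF_Task 6 = 12+5 = 17
ES_Task 7 = 25; EF_Task 7 = 25+8 = 33
ES_Task 8 = max(EF_Task 2=9, EF_Task 3=23, EF_Task 5=22, EF_Task 6=17, EF_Task 7=33) = 33; EF_Task 8 = 33+3 = 36
Expected project duration μ = 36 weeks. Critical path: Task 1 → Task 4 → Task 7 → Task 8.

Variance along critical path = 5.444 + 2.778 + 1.000 + 0.444 = 9.667
σ = √9.667 = 3.109 weeks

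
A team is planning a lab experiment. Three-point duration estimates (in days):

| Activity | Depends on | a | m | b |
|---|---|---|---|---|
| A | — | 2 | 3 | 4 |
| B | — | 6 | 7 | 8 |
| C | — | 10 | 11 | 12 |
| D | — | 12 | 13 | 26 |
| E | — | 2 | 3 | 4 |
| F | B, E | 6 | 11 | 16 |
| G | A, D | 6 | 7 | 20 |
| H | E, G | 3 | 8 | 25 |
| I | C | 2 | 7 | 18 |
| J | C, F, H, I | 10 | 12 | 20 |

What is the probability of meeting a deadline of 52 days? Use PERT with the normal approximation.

0.832

te_A = (2 + 4·3 + 4)/6 = 18/6 = 3; σ²_A = ((4−2)/6)² = 0.111
te_B = (6 + 4·7 + 8)/6 = 42/6 = 7; σ²_B = ((8−6)/6)² = 0.111
te_C = (10 + 4·11 + 12)/6 = 66/6 = 11; σ²_C = ((12−10)/6)² = 0.111
te_D = (12 + 4·13 + 26)/6 = 90/6 = 15; σ²_D = ((26−12)/6)² = 5.444
te_E = (2 + 4·3 + 4)/6 = 18/6 = 3; σ²_E = ((4−2)/6)² = 0.111
te_F = (6 + 4·11 + 16)/6 = 66/6 = 11; σ²_F = ((16−6)/6)² = 2.778
te_G = (6 + 4·7 + 20)/6 = 54/6 = 9; σ²_G = ((20−6)/6)² = 5.444
te_H = (3 + 4·8 + 25)/6 = 60/6 = 10; σ²_H = ((25−3)/6)² = 13.444
te_I = (2 + 4·7 + 18)/6 = 48/6 = 8; σ²_I = ((18−2)/6)² = 7.111
te_J = (10 + 4·12 + 20)/6 = 78/6 = 13; σ²_J = ((20−10)/6)² = 2.778

Forward pass:
ES_A = 0; EF_A = 3
ES_B = 0; EF_B = 7
ES_C = 0; EF_C = 11
ES_D = 0; EF_D = 15
ES_E = 0; EF_E = 3
ES_F = max(EF_B=7, EF_E=3) = 7; EF_F = 7+11 = 18
ES_G = max(EF_A=3, EF_D=15) = 15; EF_G = 15+9 = 24
ES_H = max(EF_E=3, EF_G=24) = 24; EF_H = 24+10 = 34
ES_I = 11; EF_I = 11+8 = 19
ES_J = max(EF_C=11, EF_F=18, EF_H=34, EF_I=19) = 34; EF_J = 34+13 = 47
Expected project duration μ = 47 days. Critical path: D → G → H → J.

Variance along critical path = 5.444 + 5.444 + 13.444 + 2.778 = 27.111; σ = √27.111 = 5.207 days.
Z = (52 − 47) / 5.207 = 0.960
P(T ≤ 52) = Φ(0.960) ≈ 0.832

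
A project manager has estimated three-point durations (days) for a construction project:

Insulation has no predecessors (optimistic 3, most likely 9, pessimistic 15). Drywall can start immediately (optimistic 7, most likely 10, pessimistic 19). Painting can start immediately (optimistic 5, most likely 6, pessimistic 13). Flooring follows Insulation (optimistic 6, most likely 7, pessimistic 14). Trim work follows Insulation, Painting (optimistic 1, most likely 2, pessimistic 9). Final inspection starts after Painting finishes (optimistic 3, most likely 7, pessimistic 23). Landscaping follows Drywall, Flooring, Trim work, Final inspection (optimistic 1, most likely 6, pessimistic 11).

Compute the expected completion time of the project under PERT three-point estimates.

te_Insulation = (3 + 4·9 + 15)/6 = 54/6 = 9
te_Drywall = (7 + 4·10 + 19)/6 = 66/6 = 11
te_Painting = (5 + 4·6 + 13)/6 = 42/6 = 7
te_Flooring = (6 + 4·7 + 14)/6 = 48/6 = 8
te_Trim work = (1 + 4·2 + 9)/6 = 18/6 = 3
te_Final inspection = (3 + 4·7 + 23)/6 = 54/6 = 9
te_Landscaping = (1 + 4·6 + 11)/6 = 36/6 = 6

Forward pass:
ES_Insulation = 0; EF_Insulation = 9
ES_Drywall = 0; EF_Drywall = 11
ES_Painting = 0; EF_Painting = 7
ES_Flooring = 9; EF_Flooring = 9+8 = 17
ES_Trim work = max(EF_Insulation=9, EF_Painting=7) = 9; EF_Trim work = 9+3 = 12
ES_Final inspection = 7; EF_Final inspection = 7+9 = 16
ES_Landscaping = max(EF_Drywall=11, EF_Flooring=17, EF_Trim work=12, EF_Final inspection=16) = 17; EF_Landscaping = 17+6 = 23
Expected project duration μ = 23 days. Critical path: Insulation → Flooring → Landscaping.

23 days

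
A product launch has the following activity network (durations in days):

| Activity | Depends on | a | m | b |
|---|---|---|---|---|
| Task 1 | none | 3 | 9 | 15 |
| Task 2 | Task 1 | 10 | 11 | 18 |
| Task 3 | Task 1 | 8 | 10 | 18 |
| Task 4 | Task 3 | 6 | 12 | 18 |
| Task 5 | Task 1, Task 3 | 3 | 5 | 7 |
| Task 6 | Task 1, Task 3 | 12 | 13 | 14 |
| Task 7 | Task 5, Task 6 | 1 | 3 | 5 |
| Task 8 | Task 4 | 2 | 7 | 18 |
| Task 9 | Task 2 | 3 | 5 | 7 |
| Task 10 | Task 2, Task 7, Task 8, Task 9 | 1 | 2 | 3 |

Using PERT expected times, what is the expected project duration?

42 days

te_Task 1 = (3 + 4·9 + 15)/6 = 54/6 = 9
te_Task 2 = (10 + 4·11 + 18)/6 = 72/6 = 12
te_Task 3 = (8 + 4·10 + 18)/6 = 66/6 = 11
te_Task 4 = (6 + 4·12 + 18)/6 = 72/6 = 12
te_Task 5 = (3 + 4·5 + 7)/6 = 30/6 = 5
te_Task 6 = (12 + 4·13 + 14)/6 = 78/6 = 13
te_Task 7 = (1 + 4·3 + 5)/6 = 18/6 = 3
te_Task 8 = (2 + 4·7 + 18)/6 = 48/6 = 8
te_Task 9 = (3 + 4·5 + 7)/6 = 30/6 = 5
te_Task 10 = (1 + 4·2 + 3)/6 = 12/6 = 2

Forward pass:
ES_Task 1 = 0; EF_Task 1 = 9
ES_Task 2 = 9; EF_Task 2 = 9+12 = 21
ES_Task 3 = 9; EF_Task 3 = 9+11 = 20
ES_Task 4 = 20; EF_Task 4 = 20+12 = 32
ES_Task 5 = max(EF_Task 1=9, EF_Task 3=20) = 20; EF_Task 5 = 20+5 = 25
ES_Task 6 = max(EF_Task 1=9, EF_Task 3=20) = 20; EF_Task 6 = 20+13 = 33
ES_Task 7 = max(EF_Task 5=25, EF_Task 6=33) = 33; EF_Task 7 = 33+3 = 36
ES_Task 8 = 32; EF_Task 8 = 32+8 = 40
ES_Task 9 = 21; EF_Task 9 = 21+5 = 26
ES_Task 10 = max(EF_Task 2=21, EF_Task 7=36, EF_Task 8=40, EF_Task 9=26) = 40; EF_Task 10 = 40+2 = 42
Expected project duration μ = 42 days. Critical path: Task 1 → Task 3 → Task 4 → Task 8 → Task 10.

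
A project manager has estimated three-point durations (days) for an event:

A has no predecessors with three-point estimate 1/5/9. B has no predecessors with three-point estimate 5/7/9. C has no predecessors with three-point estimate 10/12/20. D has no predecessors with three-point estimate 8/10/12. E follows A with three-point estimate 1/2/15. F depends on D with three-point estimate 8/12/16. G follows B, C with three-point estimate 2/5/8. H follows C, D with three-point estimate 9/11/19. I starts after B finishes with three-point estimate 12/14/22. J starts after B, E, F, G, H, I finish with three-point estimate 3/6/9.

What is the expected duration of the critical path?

31 days

te_A = (1 + 4·5 + 9)/6 = 30/6 = 5
te_B = (5 + 4·7 + 9)/6 = 42/6 = 7
te_C = (10 + 4·12 + 20)/6 = 78/6 = 13
te_D = (8 + 4·10 + 12)/6 = 60/6 = 10
te_E = (1 + 4·2 + 15)/6 = 24/6 = 4
te_F = (8 + 4·12 + 16)/6 = 72/6 = 12
te_G = (2 + 4·5 + 8)/6 = 30/6 = 5
te_H = (9 + 4·11 + 19)/6 = 72/6 = 12
te_I = (12 + 4·14 + 22)/6 = 90/6 = 15
te_J = (3 + 4·6 + 9)/6 = 36/6 = 6

Forward pass:
ES_A = 0; EF_A = 5
ES_B = 0; EF_B = 7
ES_C = 0; EF_C = 13
ES_D = 0; EF_D = 10
ES_E = 5; EF_E = 5+4 = 9
ES_F = 10; EF_F = 10+12 = 22
ES_G = max(EF_B=7, EF_C=13) = 13; EF_G = 13+5 = 18
ES_H = max(EF_C=13, EF_D=10) = 13; EF_H = 13+12 = 25
ES_I = 7; EF_I = 7+15 = 22
ES_J = max(EF_B=7, EF_E=9, EF_F=22, EF_G=18, EF_H=25, EF_I=22) = 25; EF_J = 25+6 = 31
Expected project duration μ = 31 days. Critical path: C → H → J.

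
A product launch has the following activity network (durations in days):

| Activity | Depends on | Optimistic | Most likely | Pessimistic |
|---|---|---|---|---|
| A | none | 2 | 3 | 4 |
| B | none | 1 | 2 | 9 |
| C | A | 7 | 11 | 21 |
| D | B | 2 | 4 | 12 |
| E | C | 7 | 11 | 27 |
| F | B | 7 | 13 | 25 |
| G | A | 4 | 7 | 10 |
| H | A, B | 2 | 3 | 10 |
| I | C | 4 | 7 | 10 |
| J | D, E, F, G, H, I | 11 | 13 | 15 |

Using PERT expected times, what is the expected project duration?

41 days

te_A = (2 + 4·3 + 4)/6 = 18/6 = 3
te_B = (1 + 4·2 + 9)/6 = 18/6 = 3
te_C = (7 + 4·11 + 21)/6 = 72/6 = 12
te_D = (2 + 4·4 + 12)/6 = 30/6 = 5
te_E = (7 + 4·11 + 27)/6 = 78/6 = 13
te_F = (7 + 4·13 + 25)/6 = 84/6 = 14
te_G = (4 + 4·7 + 10)/6 = 42/6 = 7
te_H = (2 + 4·3 + 10)/6 = 24/6 = 4
te_I = (4 + 4·7 + 10)/6 = 42/6 = 7
te_J = (11 + 4·13 + 15)/6 = 78/6 = 13

Forward pass:
ES_A = 0; EF_A = 3
ES_B = 0; EF_B = 3
ES_C = 3; EF_C = 3+12 = 15
ES_D = 3; EF_D = 3+5 = 8
ES_E = 15; EF_E = 15+13 = 28
ES_F = 3; EF_F = 3+14 = 17
ES_G = 3; EF_G = 3+7 = 10
ES_H = max(EF_A=3, EF_B=3) = 3; EF_H = 3+4 = 7
ES_I = 15; EF_I = 15+7 = 22
ES_J = max(EF_D=8, EF_E=28, EF_F=17, EF_G=10, EF_H=7, EF_I=22) = 28; EF_J = 28+13 = 41
Expected project duration μ = 41 days. Critical path: A → C → E → J.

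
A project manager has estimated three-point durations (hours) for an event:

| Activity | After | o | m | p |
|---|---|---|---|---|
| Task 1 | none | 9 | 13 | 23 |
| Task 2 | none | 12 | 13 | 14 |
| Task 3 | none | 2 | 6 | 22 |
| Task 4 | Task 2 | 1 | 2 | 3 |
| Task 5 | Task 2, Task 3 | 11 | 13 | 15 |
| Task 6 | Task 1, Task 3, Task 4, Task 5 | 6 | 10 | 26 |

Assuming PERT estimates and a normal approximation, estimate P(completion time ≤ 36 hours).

te_Task 1 = (9 + 4·13 + 23)/6 = 84/6 = 14; σ²_Task 1 = ((23−9)/6)² = 5.444
te_Task 2 = (12 + 4·13 + 14)/6 = 78/6 = 13; σ²_Task 2 = ((14−12)/6)² = 0.111
te_Task 3 = (2 + 4·6 + 22)/6 = 48/6 = 8; σ²_Task 3 = ((22−2)/6)² = 11.111
te_Task 4 = (1 + 4·2 + 3)/6 = 12/6 = 2; σ²_Task 4 = ((3−1)/6)² = 0.111
te_Task 5 = (11 + 4·13 + 15)/6 = 78/6 = 13; σ²_Task 5 = ((15−11)/6)² = 0.444
te_Task 6 = (6 + 4·10 + 26)/6 = 72/6 = 12; σ²_Task 6 = ((26−6)/6)² = 11.111

Forward pass:
ES_Task 1 = 0; EF_Task 1 = 14
ES_Task 2 = 0; EF_Task 2 = 13
ES_Task 3 = 0; EF_Task 3 = 8
ES_Task 4 = 13; EF_Task 4 = 13+2 = 15
ES_Task 5 = max(EF_Task 2=13, EF_Task 3=8) = 13; EF_Task 5 = 13+13 = 26
ES_Task 6 = max(EF_Task 1=14, EF_Task 3=8, EF_Task 4=15, EF_Task 5=26) = 26; EF_Task 6 = 26+12 = 38
Expected project duration μ = 38 hours. Critical path: Task 2 → Task 5 → Task 6.

Variance along critical path = 0.111 + 0.444 + 11.111 = 11.667; σ = √11.667 = 3.416 hours.
Z = (36 − 38) / 3.416 = -0.586
P(T ≤ 36) = Φ(-0.586) ≈ 0.279

0.279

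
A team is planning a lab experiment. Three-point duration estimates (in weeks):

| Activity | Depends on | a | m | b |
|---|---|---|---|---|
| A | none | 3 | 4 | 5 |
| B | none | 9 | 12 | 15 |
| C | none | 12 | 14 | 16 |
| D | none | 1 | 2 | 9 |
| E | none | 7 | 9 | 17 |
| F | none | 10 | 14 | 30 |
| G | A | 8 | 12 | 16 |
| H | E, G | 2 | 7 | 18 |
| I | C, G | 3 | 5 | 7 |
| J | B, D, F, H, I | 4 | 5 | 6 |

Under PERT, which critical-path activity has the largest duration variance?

H

te_A = (3 + 4·4 + 5)/6 = 24/6 = 4; σ²_A = ((5−3)/6)² = 0.111
te_B = (9 + 4·12 + 15)/6 = 72/6 = 12; σ²_B = ((15−9)/6)² = 1.000
te_C = (12 + 4·14 + 16)/6 = 84/6 = 14; σ²_C = ((16−12)/6)² = 0.444
te_D = (1 + 4·2 + 9)/6 = 18/6 = 3; σ²_D = ((9−1)/6)² = 1.778
te_E = (7 + 4·9 + 17)/6 = 60/6 = 10; σ²_E = ((17−7)/6)² = 2.778
te_F = (10 + 4·14 + 30)/6 = 96/6 = 16; σ²_F = ((30−10)/6)² = 11.111
te_G = (8 + 4·12 + 16)/6 = 72/6 = 12; σ²_G = ((16−8)/6)² = 1.778
te_H = (2 + 4·7 + 18)/6 = 48/6 = 8; σ²_H = ((18−2)/6)² = 7.111
te_I = (3 + 4·5 + 7)/6 = 30/6 = 5; σ²_I = ((7−3)/6)² = 0.444
te_J = (4 + 4·5 + 6)/6 = 30/6 = 5; σ²_J = ((6−4)/6)² = 0.111

Forward pass:
ES_A = 0; EF_A = 4
ES_B = 0; EF_B = 12
ES_C = 0; EF_C = 14
ES_D = 0; EF_D = 3
ES_E = 0; EF_E = 10
ES_F = 0; EF_F = 16
ES_G = 4; EF_G = 4+12 = 16
ES_H = max(EF_E=10, EF_G=16) = 16; EF_H = 16+8 = 24
ES_I = max(EF_C=14, EF_G=16) = 16; EF_I = 16+5 = 21
ES_J = max(EF_B=12, EF_D=3, EF_F=16, EF_H=24, EF_I=21) = 24; EF_J = 24+5 = 29
Expected project duration μ = 29 weeks. Critical path: A → G → H → J.

Variances on critical path: σ²_A=0.111, σ²_G=1.778, σ²_H=7.111, σ²_J=0.111.
Largest is σ²_H = 7.111.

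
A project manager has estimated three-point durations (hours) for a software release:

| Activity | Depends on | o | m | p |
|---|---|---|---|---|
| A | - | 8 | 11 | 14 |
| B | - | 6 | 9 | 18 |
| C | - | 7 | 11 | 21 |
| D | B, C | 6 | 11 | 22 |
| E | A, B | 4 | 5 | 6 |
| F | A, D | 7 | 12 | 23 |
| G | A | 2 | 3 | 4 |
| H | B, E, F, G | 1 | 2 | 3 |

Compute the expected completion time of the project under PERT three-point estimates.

39 hours

te_A = (8 + 4·11 + 14)/6 = 66/6 = 11
te_B = (6 + 4·9 + 18)/6 = 60/6 = 10
te_C = (7 + 4·11 + 21)/6 = 72/6 = 12
te_D = (6 + 4·11 + 22)/6 = 72/6 = 12
te_E = (4 + 4·5 + 6)/6 = 30/6 = 5
te_F = (7 + 4·12 + 23)/6 = 78/6 = 13
te_G = (2 + 4·3 + 4)/6 = 18/6 = 3
te_H = (1 + 4·2 + 3)/6 = 12/6 = 2

Forward pass:
ES_A = 0; EF_A = 11
ES_B = 0; EF_B = 10
ES_C = 0; EF_C = 12
ES_D = max(EF_B=10, EF_C=12) = 12; EF_D = 12+12 = 24
ES_E = max(EF_A=11, EF_B=10) = 11; EF_E = 11+5 = 16
ES_F = max(EF_A=11, EF_D=24) = 24; EF_F = 24+13 = 37
ES_G = 11; EF_G = 11+3 = 14
ES_H = max(EF_B=10, EF_E=16, EF_F=37, EF_G=14) = 37; EF_H = 37+2 = 39
Expected project duration μ = 39 hours. Critical path: C → D → F → H.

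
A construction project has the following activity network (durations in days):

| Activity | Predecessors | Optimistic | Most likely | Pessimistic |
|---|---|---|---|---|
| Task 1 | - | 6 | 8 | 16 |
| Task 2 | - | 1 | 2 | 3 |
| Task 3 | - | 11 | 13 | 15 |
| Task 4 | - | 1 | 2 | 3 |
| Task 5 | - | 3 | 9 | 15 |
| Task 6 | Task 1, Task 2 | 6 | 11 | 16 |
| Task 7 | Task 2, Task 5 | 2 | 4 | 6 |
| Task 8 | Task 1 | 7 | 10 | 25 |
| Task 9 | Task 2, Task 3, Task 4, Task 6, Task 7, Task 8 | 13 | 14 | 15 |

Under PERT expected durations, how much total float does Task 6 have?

te_Task 1 = (6 + 4·8 + 16)/6 = 54/6 = 9
te_Task 2 = (1 + 4·2 + 3)/6 = 12/6 = 2
te_Task 3 = (11 + 4·13 + 15)/6 = 78/6 = 13
te_Task 4 = (1 + 4·2 + 3)/6 = 12/6 = 2
te_Task 5 = (3 + 4·9 + 15)/6 = 54/6 = 9
te_Task 6 = (6 + 4·11 + 16)/6 = 66/6 = 11
te_Task 7 = (2 + 4·4 + 6)/6 = 24/6 = 4
te_Task 8 = (7 + 4·10 + 25)/6 = 72/6 = 12
te_Task 9 = (13 + 4·14 + 15)/6 = 84/6 = 14

Forward pass:
ES_Task 1 = 0; EF_Task 1 = 9
ES_Task 2 = 0; EF_Task 2 = 2
ES_Task 3 = 0; EF_Task 3 = 13
ES_Task 4 = 0; EF_Task 4 = 2
ES_Task 5 = 0; EF_Task 5 = 9
ES_Task 6 = max(EF_Task 1=9, EF_Task 2=2) = 9; EF_Task 6 = 9+11 = 20
ES_Task 7 = max(EF_Task 2=2, EF_Task 5=9) = 9; EF_Task 7 = 9+4 = 13
ES_Task 8 = 9; EF_Task 8 = 9+12 = 21
ES_Task 9 = max(EF_Task 2=2, EF_Task 3=13, EF_Task 4=2, EF_Task 6=20, EF_Task 7=13, EF_Task 8=21) = 21; EF_Task 9 = 21+14 = 35
Expected project duration μ = 35 days. Critical path: Task 1 → Task 8 → Task 9.

Backward pass:
LF_Task 9 = 35; LS_Task 9 = 35−14 = 21
LF_Task 8 = LS_Task 9 = 21; LS_Task 8 = 21−12 = 9
LF_Task 7 = LS_Task 9 = 21; LS_Task 7 = 21−4 = 17
LF_Task 6 = LS_Task 9 = 21; LS_Task 6 = 21−11 = 10
LF_Task 5 = LS_Task 7 = 17; LS_Task 5 = 17−9 = 8
LF_Task 4 = LS_Task 9 = 21; LS_Task 4 = 21−2 = 19
LF_Task 3 = LS_Task 9 = 21; LS_Task 3 = 21−13 = 8
LF_Task 2 = min(LS_Task 6=10, LS_Task 7=17, LS_Task 9=21) = 10; LS_Task 2 = 10−2 = 8
LF_Task 1 = min(LS_Task 6=10, LS_Task 8=9) = 9; LS_Task 1 = 9−9 = 0
Slack_Task 6 = LS_Task 6 − ES_Task 6 = 10 − 9 = 1

1 days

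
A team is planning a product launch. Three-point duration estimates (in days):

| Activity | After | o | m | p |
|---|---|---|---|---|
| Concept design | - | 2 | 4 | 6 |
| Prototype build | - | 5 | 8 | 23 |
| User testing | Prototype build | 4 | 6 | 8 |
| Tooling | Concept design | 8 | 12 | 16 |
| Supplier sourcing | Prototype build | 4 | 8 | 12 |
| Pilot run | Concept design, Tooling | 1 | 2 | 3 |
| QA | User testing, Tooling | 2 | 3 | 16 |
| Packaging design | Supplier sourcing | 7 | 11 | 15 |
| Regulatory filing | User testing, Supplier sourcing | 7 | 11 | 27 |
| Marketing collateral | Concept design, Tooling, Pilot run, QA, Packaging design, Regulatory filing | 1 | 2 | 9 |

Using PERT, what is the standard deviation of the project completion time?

te_Concept design = (2 + 4·4 + 6)/6 = 24/6 = 4; σ²_Concept design = ((6−2)/6)² = 0.444
te_Prototype build = (5 + 4·8 + 23)/6 = 60/6 = 10; σ²_Prototype build = ((23−5)/6)² = 9.000
te_User testing = (4 + 4·6 + 8)/6 = 36/6 = 6; σ²_User testing = ((8−4)/6)² = 0.444
te_Tooling = (8 + 4·12 + 16)/6 = 72/6 = 12; σ²_Tooling = ((16−8)/6)² = 1.778
te_Supplier sourcing = (4 + 4·8 + 12)/6 = 48/6 = 8; σ²_Supplier sourcing = ((12−4)/6)² = 1.778
te_Pilot run = (1 + 4·2 + 3)/6 = 12/6 = 2; σ²_Pilot run = ((3−1)/6)² = 0.111
te_QA = (2 + 4·3 + 16)/6 = 30/6 = 5; σ²_QA = ((16−2)/6)² = 5.444
te_Packaging design = (7 + 4·11 + 15)/6 = 66/6 = 11; σ²_Packaging design = ((15−7)/6)² = 1.778
te_Regulatory filing = (7 + 4·11 + 27)/6 = 78/6 = 13; σ²_Regulatory filing = ((27−7)/6)² = 11.111
te_Marketing collateral = (1 + 4·2 + 9)/6 = 18/6 = 3; σ²_Marketing collateral = ((9−1)/6)² = 1.778

Forward pass:
ES_Concept design = 0; EF_Concept design = 4
ES_Prototype build = 0; EF_Prototype build = 10
ES_User testing = 10; EF_User testing = 10+6 = 16
ES_Tooling = 4; EF_Tooling = 4+12 = 16
ES_Supplier sourcing = 10; EF_Supplier sourcing = 10+8 = 18
ES_Pilot run = max(EF_Concept design=4, EF_Tooling=16) = 16; EF_Pilot run = 16+2 = 18
ES_QA = max(EF_User testing=16, EF_Tooling=16) = 16; EF_QA = 16+5 = 21
ES_Packaging design = 18; EF_Packaging design = 18+11 = 29
ES_Regulatory filing = max(EF_User testing=16, EF_Supplier sourcing=18) = 18; EF_Regulatory filing = 18+13 = 31
ES_Marketing collateral = max(EF_Concept design=4, EF_Tooling=16, EF_Pilot run=18, EF_QA=21, EF_Packaging design=29, EF_Regulatory filing=31) = 31; EF_Marketing collateral = 31+3 = 34
Expected project duration μ = 34 days. Critical path: Prototype build → Supplier sourcing → Regulatory filing → Marketing collateral.

Variance along critical path = 9.000 + 1.778 + 11.111 + 1.778 = 23.667
σ = √23.667 = 4.865 days

4.86 days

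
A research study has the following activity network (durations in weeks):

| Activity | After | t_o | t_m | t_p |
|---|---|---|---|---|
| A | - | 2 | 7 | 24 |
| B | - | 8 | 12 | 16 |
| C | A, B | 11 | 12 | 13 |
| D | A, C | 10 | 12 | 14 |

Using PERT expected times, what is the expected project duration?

te_A = (2 + 4·7 + 24)/6 = 54/6 = 9
te_B = (8 + 4·12 + 16)/6 = 72/6 = 12
te_C = (11 + 4·12 + 13)/6 = 72/6 = 12
te_D = (10 + 4·12 + 14)/6 = 72/6 = 12

Forward pass:
ES_A = 0; EF_A = 9
ES_B = 0; EF_B = 12
ES_C = max(EF_A=9, EF_B=12) = 12; EF_C = 12+12 = 24
ES_D = max(EF_A=9, EF_C=24) = 24; EF_D = 24+12 = 36
Expected project duration μ = 36 weeks. Critical path: B → C → D.

36 weeks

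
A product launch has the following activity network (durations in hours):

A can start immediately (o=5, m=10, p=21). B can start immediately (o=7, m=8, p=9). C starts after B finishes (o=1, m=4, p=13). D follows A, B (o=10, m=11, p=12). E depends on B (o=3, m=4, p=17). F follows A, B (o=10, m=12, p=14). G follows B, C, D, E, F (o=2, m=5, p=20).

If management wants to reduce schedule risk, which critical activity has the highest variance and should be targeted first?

G

te_A = (5 + 4·10 + 21)/6 = 66/6 = 11; σ²_A = ((21−5)/6)² = 7.111
te_B = (7 + 4·8 + 9)/6 = 48/6 = 8; σ²_B = ((9−7)/6)² = 0.111
te_C = (1 + 4·4 + 13)/6 = 30/6 = 5; σ²_C = ((13−1)/6)² = 4.000
te_D = (10 + 4·11 + 12)/6 = 66/6 = 11; σ²_D = ((12−10)/6)² = 0.111
te_E = (3 + 4·4 + 17)/6 = 36/6 = 6; σ²_E = ((17−3)/6)² = 5.444
te_F = (10 + 4·12 + 14)/6 = 72/6 = 12; σ²_F = ((14−10)/6)² = 0.444
te_G = (2 + 4·5 + 20)/6 = 42/6 = 7; σ²_G = ((20−2)/6)² = 9.000

Forward pass:
ES_A = 0; EF_A = 11
ES_B = 0; EF_B = 8
ES_C = 8; EF_C = 8+5 = 13
ES_D = max(EF_A=11, EF_B=8) = 11; EF_D = 11+11 = 22
ES_E = 8; EF_E = 8+6 = 14
ES_F = max(EF_A=11, EF_B=8) = 11; EF_F = 11+12 = 23
ES_G = max(EF_B=8, EF_C=13, EF_D=22, EF_E=14, EF_F=23) = 23; EF_G = 23+7 = 30
Expected project duration μ = 30 hours. Critical path: A → F → G.

Variances on critical path: σ²_A=7.111, σ²_F=0.444, σ²_G=9.000.
Largest is σ²_G = 9.000.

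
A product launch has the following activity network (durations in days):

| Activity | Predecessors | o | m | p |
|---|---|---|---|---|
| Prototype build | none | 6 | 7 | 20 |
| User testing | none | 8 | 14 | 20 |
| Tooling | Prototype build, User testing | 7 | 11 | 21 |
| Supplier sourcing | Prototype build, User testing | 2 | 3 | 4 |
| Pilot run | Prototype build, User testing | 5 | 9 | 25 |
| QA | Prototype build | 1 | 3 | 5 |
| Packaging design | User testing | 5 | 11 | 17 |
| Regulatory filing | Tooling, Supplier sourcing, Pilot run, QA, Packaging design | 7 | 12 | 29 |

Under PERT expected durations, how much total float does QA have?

14 days

te_Prototype build = (6 + 4·7 + 20)/6 = 54/6 = 9
te_User testing = (8 + 4·14 + 20)/6 = 84/6 = 14
te_Tooling = (7 + 4·11 + 21)/6 = 72/6 = 12
te_Supplier sourcing = (2 + 4·3 + 4)/6 = 18/6 = 3
te_Pilot run = (5 + 4·9 + 25)/6 = 66/6 = 11
te_QA = (1 + 4·3 + 5)/6 = 18/6 = 3
te_Packaging design = (5 + 4·11 + 17)/6 = 66/6 = 11
te_Regulatory filing = (7 + 4·12 + 29)/6 = 84/6 = 14

Forward pass:
ES_Prototype build = 0; EF_Prototype build = 9
ES_User testing = 0; EF_User testing = 14
ES_Tooling = max(EF_Prototype build=9, EF_User testing=14) = 14; EF_Tooling = 14+12 = 26
ES_Supplier sourcing = max(EF_Prototype build=9, EF_User testing=14) = 14; EF_Supplier sourcing = 14+3 = 17
ES_Pilot run = max(EF_Prototype build=9, EF_User testing=14) = 14; EF_Pilot run = 14+11 = 25
ES_QA = 9; EF_QA = 9+3 = 12
ES_Packaging design = 14; EF_Packaging design = 14+11 = 25
ES_Regulatory filing = max(EF_Tooling=26, EF_Supplier sourcing=17, EF_Pilot run=25, EF_QA=12, EF_Packaging design=25) = 26; EF_Regulatory filing = 26+14 = 40
Expected project duration μ = 40 days. Critical path: User testing → Tooling → Regulatory filing.

Backward pass:
LF_Regulatory filing = 40; LS_Regulatory filing = 40−14 = 26
LF_Packaging design = LS_Regulatory filing = 26; LS_Packaging design = 26−11 = 15
LF_QA = LS_Regulatory filing = 26; LS_QA = 26−3 = 23
LF_Pilot run = LS_Regulatory filing = 26; LS_Pilot run = 26−11 = 15
LF_Supplier sourcing = LS_Regulatory filing = 26; LS_Supplier sourcing = 26−3 = 23
LF_Tooling = LS_Regulatory filing = 26; LS_Tooling = 26−12 = 14
LF_User testing = min(LS_Tooling=14, LS_Supplier sourcing=23, LS_Pilot run=15, LS_Packaging design=15) = 14; LS_User testing = 14−14 = 0
LF_Prototype build = min(LS_Tooling=14, LS_Supplier sourcing=23, LS_Pilot run=15, LS_QA=23) = 14; LS_Prototype build = 14−9 = 5
Slack_QA = LS_QA − ES_QA = 23 − 9 = 14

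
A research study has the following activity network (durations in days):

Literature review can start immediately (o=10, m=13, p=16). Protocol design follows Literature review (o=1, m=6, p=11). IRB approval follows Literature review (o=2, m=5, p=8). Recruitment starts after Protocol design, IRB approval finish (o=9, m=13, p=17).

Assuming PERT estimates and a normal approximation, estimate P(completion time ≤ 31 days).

te_Literature review = (10 + 4·13 + 16)/6 = 78/6 = 13; σ²_Literature review = ((16−10)/6)² = 1.000
te_Protocol design = (1 + 4·6 + 11)/6 = 36/6 = 6; σ²_Protocol design = ((11−1)/6)² = 2.778
te_IRB approval = (2 + 4·5 + 8)/6 = 30/6 = 5; σ²_IRB approval = ((8−2)/6)² = 1.000
te_Recruitment = (9 + 4·13 + 17)/6 = 78/6 = 13; σ²_Recruitment = ((17−9)/6)² = 1.778

Forward pass:
ES_Literature review = 0; EF_Literature review = 13
ES_Protocol design = 13; EF_Protocol design = 13+6 = 19
ES_IRB approval = 13; EF_IRB approval = 13+5 = 18
ES_Recruitment = max(EF_Protocol design=19, EF_IRB approval=18) = 19; EF_Recruitment = 19+13 = 32
Expected project duration μ = 32 days. Critical path: Literature review → Protocol design → Recruitment.

Variance along critical path = 1.000 + 2.778 + 1.778 = 5.556; σ = √5.556 = 2.357 days.
Z = (31 − 32) / 2.357 = -0.424
P(T ≤ 31) = Φ(-0.424) ≈ 0.336

0.336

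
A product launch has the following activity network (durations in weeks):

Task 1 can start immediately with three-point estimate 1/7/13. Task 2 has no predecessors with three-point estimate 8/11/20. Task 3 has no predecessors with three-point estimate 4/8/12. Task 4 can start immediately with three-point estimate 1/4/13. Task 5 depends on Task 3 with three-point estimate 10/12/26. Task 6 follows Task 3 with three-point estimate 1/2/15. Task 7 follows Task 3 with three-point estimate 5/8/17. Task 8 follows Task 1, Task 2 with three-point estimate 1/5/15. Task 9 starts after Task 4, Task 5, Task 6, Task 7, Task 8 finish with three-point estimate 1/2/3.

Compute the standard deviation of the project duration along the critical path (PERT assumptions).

te_Task 1 = (1 + 4·7 + 13)/6 = 42/6 = 7; σ²_Task 1 = ((13−1)/6)² = 4.000
te_Task 2 = (8 + 4·11 + 20)/6 = 72/6 = 12; σ²_Task 2 = ((20−8)/6)² = 4.000
te_Task 3 = (4 + 4·8 + 12)/6 = 48/6 = 8; σ²_Task 3 = ((12−4)/6)² = 1.778
te_Task 4 = (1 + 4·4 + 13)/6 = 30/6 = 5; σ²_Task 4 = ((13−1)/6)² = 4.000
te_Task 5 = (10 + 4·12 + 26)/6 = 84/6 = 14; σ²_Task 5 = ((26−10)/6)² = 7.111
te_Task 6 = (1 + 4·2 + 15)/6 = 24/6 = 4; σ²_Task 6 = ((15−1)/6)² = 5.444
te_Task 7 = (5 + 4·8 + 17)/6 = 54/6 = 9; σ²_Task 7 = ((17−5)/6)² = 4.000
te_Task 8 = (1 + 4·5 + 15)/6 = 36/6 = 6; σ²_Task 8 = ((15−1)/6)² = 5.444
te_Task 9 = (1 + 4·2 + 3)/6 = 12/6 = 2; σ²_Task 9 = ((3−1)/6)² = 0.111

Forward pass:
ES_Task 1 = 0; EF_Task 1 = 7
ES_Task 2 = 0; EF_Task 2 = 12
ES_Task 3 = 0; EF_Task 3 = 8
ES_Task 4 = 0; EF_Task 4 = 5
ES_Task 5 = 8; EF_Task 5 = 8+14 = 22
ES_Task 6 = 8; EF_Task 6 = 8+4 = 12
ES_Task 7 = 8; EF_Task 7 = 8+9 = 17
ES_Task 8 = max(EF_Task 1=7, EF_Task 2=12) = 12; EF_Task 8 = 12+6 = 18
ES_Task 9 = max(EF_Task 4=5, EF_Task 5=22, EF_Task 6=12, EF_Task 7=17, EF_Task 8=18) = 22; EF_Task 9 = 22+2 = 24
Expected project duration μ = 24 weeks. Critical path: Task 3 → Task 5 → Task 9.

Variance along critical path = 1.778 + 7.111 + 0.111 = 9.000
σ = √9.000 = 3.000 weeks

3.00 weeks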